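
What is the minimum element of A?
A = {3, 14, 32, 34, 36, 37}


Set A = {3, 14, 32, 34, 36, 37}
Elements in ascending order: 3, 14, 32, 34, 36, 37
The smallest element is 3.

3


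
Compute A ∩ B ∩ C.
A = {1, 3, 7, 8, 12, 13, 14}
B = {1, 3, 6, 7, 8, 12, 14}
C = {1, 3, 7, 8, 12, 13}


Set A = {1, 3, 7, 8, 12, 13, 14}
Set B = {1, 3, 6, 7, 8, 12, 14}
Set C = {1, 3, 7, 8, 12, 13}
First, A ∩ B = {1, 3, 7, 8, 12, 14}
Then, (A ∩ B) ∩ C = {1, 3, 7, 8, 12}

{1, 3, 7, 8, 12}


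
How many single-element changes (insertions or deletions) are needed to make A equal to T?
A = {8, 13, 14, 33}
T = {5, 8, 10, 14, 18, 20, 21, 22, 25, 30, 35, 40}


Set A = {8, 13, 14, 33}
Set T = {5, 8, 10, 14, 18, 20, 21, 22, 25, 30, 35, 40}
Elements to remove from A (in A, not in T): {13, 33} → 2 removals
Elements to add to A (in T, not in A): {5, 10, 18, 20, 21, 22, 25, 30, 35, 40} → 10 additions
Total edits = 2 + 10 = 12

12


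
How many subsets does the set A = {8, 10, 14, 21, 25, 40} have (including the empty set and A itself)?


Set A = {8, 10, 14, 21, 25, 40}
|A| = 6
The power set P(A) contains all subsets of A.
|P(A)| = 2^|A| = 2^6 = 64

64


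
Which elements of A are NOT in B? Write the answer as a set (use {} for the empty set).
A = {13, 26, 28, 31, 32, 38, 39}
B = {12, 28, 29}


Set A = {13, 26, 28, 31, 32, 38, 39}
Set B = {12, 28, 29}
Check each element of A against B:
13 ∉ B (include), 26 ∉ B (include), 28 ∈ B, 31 ∉ B (include), 32 ∉ B (include), 38 ∉ B (include), 39 ∉ B (include)
Elements of A not in B: {13, 26, 31, 32, 38, 39}

{13, 26, 31, 32, 38, 39}


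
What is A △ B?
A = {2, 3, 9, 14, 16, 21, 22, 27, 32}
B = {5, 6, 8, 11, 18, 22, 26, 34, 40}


Set A = {2, 3, 9, 14, 16, 21, 22, 27, 32}
Set B = {5, 6, 8, 11, 18, 22, 26, 34, 40}
A △ B = (A \ B) ∪ (B \ A)
Elements in A but not B: {2, 3, 9, 14, 16, 21, 27, 32}
Elements in B but not A: {5, 6, 8, 11, 18, 26, 34, 40}
A △ B = {2, 3, 5, 6, 8, 9, 11, 14, 16, 18, 21, 26, 27, 32, 34, 40}

{2, 3, 5, 6, 8, 9, 11, 14, 16, 18, 21, 26, 27, 32, 34, 40}


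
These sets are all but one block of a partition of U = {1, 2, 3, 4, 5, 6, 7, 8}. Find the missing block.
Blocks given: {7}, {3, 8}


U = {1, 2, 3, 4, 5, 6, 7, 8}
Shown blocks: {7}, {3, 8}
A partition's blocks are pairwise disjoint and cover U, so the missing block = U \ (union of shown blocks).
Union of shown blocks: {3, 7, 8}
Missing block = U \ (union) = {1, 2, 4, 5, 6}

{1, 2, 4, 5, 6}


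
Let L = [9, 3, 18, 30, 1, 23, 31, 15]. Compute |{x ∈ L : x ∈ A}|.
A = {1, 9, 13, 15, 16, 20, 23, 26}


Set A = {1, 9, 13, 15, 16, 20, 23, 26}
Candidates: [9, 3, 18, 30, 1, 23, 31, 15]
Check each candidate:
9 ∈ A, 3 ∉ A, 18 ∉ A, 30 ∉ A, 1 ∈ A, 23 ∈ A, 31 ∉ A, 15 ∈ A
Count of candidates in A: 4

4


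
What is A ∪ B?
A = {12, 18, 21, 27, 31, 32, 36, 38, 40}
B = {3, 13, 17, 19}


Set A = {12, 18, 21, 27, 31, 32, 36, 38, 40}
Set B = {3, 13, 17, 19}
A ∪ B includes all elements in either set.
Elements from A: {12, 18, 21, 27, 31, 32, 36, 38, 40}
Elements from B not already included: {3, 13, 17, 19}
A ∪ B = {3, 12, 13, 17, 18, 19, 21, 27, 31, 32, 36, 38, 40}

{3, 12, 13, 17, 18, 19, 21, 27, 31, 32, 36, 38, 40}


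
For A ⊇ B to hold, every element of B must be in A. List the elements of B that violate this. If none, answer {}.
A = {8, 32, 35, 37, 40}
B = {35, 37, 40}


Set A = {8, 32, 35, 37, 40}
Set B = {35, 37, 40}
Check each element of B against A:
35 ∈ A, 37 ∈ A, 40 ∈ A
Elements of B not in A: {}

{}


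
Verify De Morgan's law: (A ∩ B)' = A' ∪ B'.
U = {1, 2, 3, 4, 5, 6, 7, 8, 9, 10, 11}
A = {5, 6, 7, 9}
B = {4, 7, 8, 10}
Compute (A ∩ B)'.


U = {1, 2, 3, 4, 5, 6, 7, 8, 9, 10, 11}
A = {5, 6, 7, 9}, B = {4, 7, 8, 10}
A ∩ B = {7}
(A ∩ B)' = U \ (A ∩ B) = {1, 2, 3, 4, 5, 6, 8, 9, 10, 11}
Verification via A' ∪ B': A' = {1, 2, 3, 4, 8, 10, 11}, B' = {1, 2, 3, 5, 6, 9, 11}
A' ∪ B' = {1, 2, 3, 4, 5, 6, 8, 9, 10, 11} ✓

{1, 2, 3, 4, 5, 6, 8, 9, 10, 11}


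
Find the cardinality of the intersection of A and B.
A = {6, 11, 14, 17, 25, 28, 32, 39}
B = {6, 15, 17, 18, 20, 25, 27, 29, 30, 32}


Set A = {6, 11, 14, 17, 25, 28, 32, 39}
Set B = {6, 15, 17, 18, 20, 25, 27, 29, 30, 32}
A ∩ B = {6, 17, 25, 32}
|A ∩ B| = 4

4


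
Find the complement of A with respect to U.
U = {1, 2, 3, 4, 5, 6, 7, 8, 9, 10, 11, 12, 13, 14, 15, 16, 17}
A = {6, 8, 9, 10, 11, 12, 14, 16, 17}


Universal set U = {1, 2, 3, 4, 5, 6, 7, 8, 9, 10, 11, 12, 13, 14, 15, 16, 17}
Set A = {6, 8, 9, 10, 11, 12, 14, 16, 17}
A' = U \ A = elements in U but not in A
Checking each element of U:
1 (not in A, include), 2 (not in A, include), 3 (not in A, include), 4 (not in A, include), 5 (not in A, include), 6 (in A, exclude), 7 (not in A, include), 8 (in A, exclude), 9 (in A, exclude), 10 (in A, exclude), 11 (in A, exclude), 12 (in A, exclude), 13 (not in A, include), 14 (in A, exclude), 15 (not in A, include), 16 (in A, exclude), 17 (in A, exclude)
A' = {1, 2, 3, 4, 5, 7, 13, 15}

{1, 2, 3, 4, 5, 7, 13, 15}


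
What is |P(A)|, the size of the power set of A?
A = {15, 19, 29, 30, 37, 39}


Set A = {15, 19, 29, 30, 37, 39}
|A| = 6
The power set P(A) contains all subsets of A.
|P(A)| = 2^|A| = 2^6 = 64

64


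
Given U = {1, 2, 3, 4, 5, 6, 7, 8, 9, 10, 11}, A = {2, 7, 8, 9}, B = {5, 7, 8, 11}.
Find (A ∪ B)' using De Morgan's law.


U = {1, 2, 3, 4, 5, 6, 7, 8, 9, 10, 11}
A = {2, 7, 8, 9}, B = {5, 7, 8, 11}
A ∪ B = {2, 5, 7, 8, 9, 11}
(A ∪ B)' = U \ (A ∪ B) = {1, 3, 4, 6, 10}
Verification via A' ∩ B': A' = {1, 3, 4, 5, 6, 10, 11}, B' = {1, 2, 3, 4, 6, 9, 10}
A' ∩ B' = {1, 3, 4, 6, 10} ✓

{1, 3, 4, 6, 10}


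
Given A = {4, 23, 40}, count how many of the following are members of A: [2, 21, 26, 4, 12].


Set A = {4, 23, 40}
Candidates: [2, 21, 26, 4, 12]
Check each candidate:
2 ∉ A, 21 ∉ A, 26 ∉ A, 4 ∈ A, 12 ∉ A
Count of candidates in A: 1

1


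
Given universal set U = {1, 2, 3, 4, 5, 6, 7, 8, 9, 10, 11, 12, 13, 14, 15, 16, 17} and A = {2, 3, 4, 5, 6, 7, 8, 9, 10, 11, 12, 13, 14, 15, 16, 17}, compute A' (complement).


Universal set U = {1, 2, 3, 4, 5, 6, 7, 8, 9, 10, 11, 12, 13, 14, 15, 16, 17}
Set A = {2, 3, 4, 5, 6, 7, 8, 9, 10, 11, 12, 13, 14, 15, 16, 17}
A' = U \ A = elements in U but not in A
Checking each element of U:
1 (not in A, include), 2 (in A, exclude), 3 (in A, exclude), 4 (in A, exclude), 5 (in A, exclude), 6 (in A, exclude), 7 (in A, exclude), 8 (in A, exclude), 9 (in A, exclude), 10 (in A, exclude), 11 (in A, exclude), 12 (in A, exclude), 13 (in A, exclude), 14 (in A, exclude), 15 (in A, exclude), 16 (in A, exclude), 17 (in A, exclude)
A' = {1}

{1}


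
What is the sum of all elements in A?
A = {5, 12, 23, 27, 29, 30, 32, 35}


Set A = {5, 12, 23, 27, 29, 30, 32, 35}
Sum = 5 + 12 + 23 + 27 + 29 + 30 + 32 + 35 = 193

193


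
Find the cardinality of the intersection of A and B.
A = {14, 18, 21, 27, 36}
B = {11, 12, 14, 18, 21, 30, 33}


Set A = {14, 18, 21, 27, 36}
Set B = {11, 12, 14, 18, 21, 30, 33}
A ∩ B = {14, 18, 21}
|A ∩ B| = 3

3


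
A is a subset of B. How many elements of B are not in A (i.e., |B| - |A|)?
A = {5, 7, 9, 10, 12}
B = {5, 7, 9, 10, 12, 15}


Set A = {5, 7, 9, 10, 12}, |A| = 5
Set B = {5, 7, 9, 10, 12, 15}, |B| = 6
Since A ⊆ B: B \ A = {15}
|B| - |A| = 6 - 5 = 1

1


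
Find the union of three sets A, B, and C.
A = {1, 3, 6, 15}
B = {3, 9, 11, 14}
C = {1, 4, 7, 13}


Set A = {1, 3, 6, 15}
Set B = {3, 9, 11, 14}
Set C = {1, 4, 7, 13}
First, A ∪ B = {1, 3, 6, 9, 11, 14, 15}
Then, (A ∪ B) ∪ C = {1, 3, 4, 6, 7, 9, 11, 13, 14, 15}

{1, 3, 4, 6, 7, 9, 11, 13, 14, 15}


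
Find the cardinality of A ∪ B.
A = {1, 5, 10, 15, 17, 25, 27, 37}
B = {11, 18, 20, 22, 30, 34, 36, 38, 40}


Set A = {1, 5, 10, 15, 17, 25, 27, 37}, |A| = 8
Set B = {11, 18, 20, 22, 30, 34, 36, 38, 40}, |B| = 9
A ∩ B = {}, |A ∩ B| = 0
|A ∪ B| = |A| + |B| - |A ∩ B| = 8 + 9 - 0 = 17

17


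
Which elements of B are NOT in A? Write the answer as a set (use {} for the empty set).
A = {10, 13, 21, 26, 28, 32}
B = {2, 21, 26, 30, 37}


Set A = {10, 13, 21, 26, 28, 32}
Set B = {2, 21, 26, 30, 37}
Check each element of B against A:
2 ∉ A (include), 21 ∈ A, 26 ∈ A, 30 ∉ A (include), 37 ∉ A (include)
Elements of B not in A: {2, 30, 37}

{2, 30, 37}


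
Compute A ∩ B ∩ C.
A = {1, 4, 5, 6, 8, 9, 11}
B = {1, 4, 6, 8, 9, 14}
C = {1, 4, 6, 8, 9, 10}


Set A = {1, 4, 5, 6, 8, 9, 11}
Set B = {1, 4, 6, 8, 9, 14}
Set C = {1, 4, 6, 8, 9, 10}
First, A ∩ B = {1, 4, 6, 8, 9}
Then, (A ∩ B) ∩ C = {1, 4, 6, 8, 9}

{1, 4, 6, 8, 9}


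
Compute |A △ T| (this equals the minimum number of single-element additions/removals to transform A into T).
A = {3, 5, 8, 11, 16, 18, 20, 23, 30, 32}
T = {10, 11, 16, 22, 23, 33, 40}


Set A = {3, 5, 8, 11, 16, 18, 20, 23, 30, 32}
Set T = {10, 11, 16, 22, 23, 33, 40}
Elements to remove from A (in A, not in T): {3, 5, 8, 18, 20, 30, 32} → 7 removals
Elements to add to A (in T, not in A): {10, 22, 33, 40} → 4 additions
Total edits = 7 + 4 = 11

11


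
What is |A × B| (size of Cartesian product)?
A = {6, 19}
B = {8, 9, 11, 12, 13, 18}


Set A = {6, 19} has 2 elements.
Set B = {8, 9, 11, 12, 13, 18} has 6 elements.
|A × B| = |A| × |B| = 2 × 6 = 12

12


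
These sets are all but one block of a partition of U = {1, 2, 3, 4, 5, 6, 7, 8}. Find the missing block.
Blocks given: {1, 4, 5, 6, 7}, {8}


U = {1, 2, 3, 4, 5, 6, 7, 8}
Shown blocks: {1, 4, 5, 6, 7}, {8}
A partition's blocks are pairwise disjoint and cover U, so the missing block = U \ (union of shown blocks).
Union of shown blocks: {1, 4, 5, 6, 7, 8}
Missing block = U \ (union) = {2, 3}

{2, 3}


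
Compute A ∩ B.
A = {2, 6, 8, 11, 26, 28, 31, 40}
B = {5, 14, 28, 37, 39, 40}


Set A = {2, 6, 8, 11, 26, 28, 31, 40}
Set B = {5, 14, 28, 37, 39, 40}
A ∩ B includes only elements in both sets.
Check each element of A against B:
2 ✗, 6 ✗, 8 ✗, 11 ✗, 26 ✗, 28 ✓, 31 ✗, 40 ✓
A ∩ B = {28, 40}

{28, 40}


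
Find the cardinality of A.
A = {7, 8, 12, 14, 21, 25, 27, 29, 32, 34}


Set A = {7, 8, 12, 14, 21, 25, 27, 29, 32, 34}
Listing elements: 7, 8, 12, 14, 21, 25, 27, 29, 32, 34
Counting: 10 elements
|A| = 10

10


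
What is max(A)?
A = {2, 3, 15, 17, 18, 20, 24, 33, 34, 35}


Set A = {2, 3, 15, 17, 18, 20, 24, 33, 34, 35}
Elements in ascending order: 2, 3, 15, 17, 18, 20, 24, 33, 34, 35
The largest element is 35.

35


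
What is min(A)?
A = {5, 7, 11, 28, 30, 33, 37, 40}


Set A = {5, 7, 11, 28, 30, 33, 37, 40}
Elements in ascending order: 5, 7, 11, 28, 30, 33, 37, 40
The smallest element is 5.

5


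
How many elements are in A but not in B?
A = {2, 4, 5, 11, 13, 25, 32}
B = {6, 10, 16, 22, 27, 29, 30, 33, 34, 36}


Set A = {2, 4, 5, 11, 13, 25, 32}
Set B = {6, 10, 16, 22, 27, 29, 30, 33, 34, 36}
A \ B = {2, 4, 5, 11, 13, 25, 32}
|A \ B| = 7

7


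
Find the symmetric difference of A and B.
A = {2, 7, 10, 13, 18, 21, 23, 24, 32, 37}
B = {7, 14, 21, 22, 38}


Set A = {2, 7, 10, 13, 18, 21, 23, 24, 32, 37}
Set B = {7, 14, 21, 22, 38}
A △ B = (A \ B) ∪ (B \ A)
Elements in A but not B: {2, 10, 13, 18, 23, 24, 32, 37}
Elements in B but not A: {14, 22, 38}
A △ B = {2, 10, 13, 14, 18, 22, 23, 24, 32, 37, 38}

{2, 10, 13, 14, 18, 22, 23, 24, 32, 37, 38}


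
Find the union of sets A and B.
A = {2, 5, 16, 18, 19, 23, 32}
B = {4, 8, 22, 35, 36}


Set A = {2, 5, 16, 18, 19, 23, 32}
Set B = {4, 8, 22, 35, 36}
A ∪ B includes all elements in either set.
Elements from A: {2, 5, 16, 18, 19, 23, 32}
Elements from B not already included: {4, 8, 22, 35, 36}
A ∪ B = {2, 4, 5, 8, 16, 18, 19, 22, 23, 32, 35, 36}

{2, 4, 5, 8, 16, 18, 19, 22, 23, 32, 35, 36}


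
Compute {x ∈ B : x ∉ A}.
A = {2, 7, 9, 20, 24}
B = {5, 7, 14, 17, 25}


Set A = {2, 7, 9, 20, 24}
Set B = {5, 7, 14, 17, 25}
Check each element of B against A:
5 ∉ A (include), 7 ∈ A, 14 ∉ A (include), 17 ∉ A (include), 25 ∉ A (include)
Elements of B not in A: {5, 14, 17, 25}

{5, 14, 17, 25}


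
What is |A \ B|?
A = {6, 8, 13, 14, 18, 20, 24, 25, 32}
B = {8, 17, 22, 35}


Set A = {6, 8, 13, 14, 18, 20, 24, 25, 32}
Set B = {8, 17, 22, 35}
A \ B = {6, 13, 14, 18, 20, 24, 25, 32}
|A \ B| = 8

8


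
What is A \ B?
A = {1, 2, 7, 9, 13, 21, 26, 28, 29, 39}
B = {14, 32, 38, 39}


Set A = {1, 2, 7, 9, 13, 21, 26, 28, 29, 39}
Set B = {14, 32, 38, 39}
A \ B includes elements in A that are not in B.
Check each element of A:
1 (not in B, keep), 2 (not in B, keep), 7 (not in B, keep), 9 (not in B, keep), 13 (not in B, keep), 21 (not in B, keep), 26 (not in B, keep), 28 (not in B, keep), 29 (not in B, keep), 39 (in B, remove)
A \ B = {1, 2, 7, 9, 13, 21, 26, 28, 29}

{1, 2, 7, 9, 13, 21, 26, 28, 29}


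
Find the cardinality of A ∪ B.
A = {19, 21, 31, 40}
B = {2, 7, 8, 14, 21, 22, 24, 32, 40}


Set A = {19, 21, 31, 40}, |A| = 4
Set B = {2, 7, 8, 14, 21, 22, 24, 32, 40}, |B| = 9
A ∩ B = {21, 40}, |A ∩ B| = 2
|A ∪ B| = |A| + |B| - |A ∩ B| = 4 + 9 - 2 = 11

11


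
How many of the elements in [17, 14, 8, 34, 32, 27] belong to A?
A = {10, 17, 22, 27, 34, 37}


Set A = {10, 17, 22, 27, 34, 37}
Candidates: [17, 14, 8, 34, 32, 27]
Check each candidate:
17 ∈ A, 14 ∉ A, 8 ∉ A, 34 ∈ A, 32 ∉ A, 27 ∈ A
Count of candidates in A: 3

3


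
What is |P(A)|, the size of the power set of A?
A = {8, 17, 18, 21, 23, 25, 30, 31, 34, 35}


Set A = {8, 17, 18, 21, 23, 25, 30, 31, 34, 35}
|A| = 10
The power set P(A) contains all subsets of A.
|P(A)| = 2^|A| = 2^10 = 1024

1024


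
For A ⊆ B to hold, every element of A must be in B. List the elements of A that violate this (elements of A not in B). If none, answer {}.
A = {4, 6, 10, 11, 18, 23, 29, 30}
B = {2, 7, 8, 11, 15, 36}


Set A = {4, 6, 10, 11, 18, 23, 29, 30}
Set B = {2, 7, 8, 11, 15, 36}
Check each element of A against B:
4 ∉ B (include), 6 ∉ B (include), 10 ∉ B (include), 11 ∈ B, 18 ∉ B (include), 23 ∉ B (include), 29 ∉ B (include), 30 ∉ B (include)
Elements of A not in B: {4, 6, 10, 18, 23, 29, 30}

{4, 6, 10, 18, 23, 29, 30}


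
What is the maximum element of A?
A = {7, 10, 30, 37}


Set A = {7, 10, 30, 37}
Elements in ascending order: 7, 10, 30, 37
The largest element is 37.

37


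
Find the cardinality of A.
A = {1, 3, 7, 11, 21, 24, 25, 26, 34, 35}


Set A = {1, 3, 7, 11, 21, 24, 25, 26, 34, 35}
Listing elements: 1, 3, 7, 11, 21, 24, 25, 26, 34, 35
Counting: 10 elements
|A| = 10

10


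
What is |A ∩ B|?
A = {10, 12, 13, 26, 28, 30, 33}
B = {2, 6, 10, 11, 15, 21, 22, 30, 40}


Set A = {10, 12, 13, 26, 28, 30, 33}
Set B = {2, 6, 10, 11, 15, 21, 22, 30, 40}
A ∩ B = {10, 30}
|A ∩ B| = 2

2


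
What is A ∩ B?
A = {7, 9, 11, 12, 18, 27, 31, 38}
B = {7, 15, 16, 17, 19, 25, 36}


Set A = {7, 9, 11, 12, 18, 27, 31, 38}
Set B = {7, 15, 16, 17, 19, 25, 36}
A ∩ B includes only elements in both sets.
Check each element of A against B:
7 ✓, 9 ✗, 11 ✗, 12 ✗, 18 ✗, 27 ✗, 31 ✗, 38 ✗
A ∩ B = {7}

{7}


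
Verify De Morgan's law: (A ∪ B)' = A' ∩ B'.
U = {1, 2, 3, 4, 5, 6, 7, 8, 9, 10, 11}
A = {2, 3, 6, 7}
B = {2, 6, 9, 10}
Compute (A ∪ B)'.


U = {1, 2, 3, 4, 5, 6, 7, 8, 9, 10, 11}
A = {2, 3, 6, 7}, B = {2, 6, 9, 10}
A ∪ B = {2, 3, 6, 7, 9, 10}
(A ∪ B)' = U \ (A ∪ B) = {1, 4, 5, 8, 11}
Verification via A' ∩ B': A' = {1, 4, 5, 8, 9, 10, 11}, B' = {1, 3, 4, 5, 7, 8, 11}
A' ∩ B' = {1, 4, 5, 8, 11} ✓

{1, 4, 5, 8, 11}


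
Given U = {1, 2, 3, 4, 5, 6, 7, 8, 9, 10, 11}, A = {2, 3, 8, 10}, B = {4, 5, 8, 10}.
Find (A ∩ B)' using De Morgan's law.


U = {1, 2, 3, 4, 5, 6, 7, 8, 9, 10, 11}
A = {2, 3, 8, 10}, B = {4, 5, 8, 10}
A ∩ B = {8, 10}
(A ∩ B)' = U \ (A ∩ B) = {1, 2, 3, 4, 5, 6, 7, 9, 11}
Verification via A' ∪ B': A' = {1, 4, 5, 6, 7, 9, 11}, B' = {1, 2, 3, 6, 7, 9, 11}
A' ∪ B' = {1, 2, 3, 4, 5, 6, 7, 9, 11} ✓

{1, 2, 3, 4, 5, 6, 7, 9, 11}


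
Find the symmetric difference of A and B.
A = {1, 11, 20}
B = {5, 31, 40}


Set A = {1, 11, 20}
Set B = {5, 31, 40}
A △ B = (A \ B) ∪ (B \ A)
Elements in A but not B: {1, 11, 20}
Elements in B but not A: {5, 31, 40}
A △ B = {1, 5, 11, 20, 31, 40}

{1, 5, 11, 20, 31, 40}


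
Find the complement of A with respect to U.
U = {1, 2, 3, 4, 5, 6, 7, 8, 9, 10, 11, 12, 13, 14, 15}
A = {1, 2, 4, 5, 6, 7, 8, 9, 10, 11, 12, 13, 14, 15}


Universal set U = {1, 2, 3, 4, 5, 6, 7, 8, 9, 10, 11, 12, 13, 14, 15}
Set A = {1, 2, 4, 5, 6, 7, 8, 9, 10, 11, 12, 13, 14, 15}
A' = U \ A = elements in U but not in A
Checking each element of U:
1 (in A, exclude), 2 (in A, exclude), 3 (not in A, include), 4 (in A, exclude), 5 (in A, exclude), 6 (in A, exclude), 7 (in A, exclude), 8 (in A, exclude), 9 (in A, exclude), 10 (in A, exclude), 11 (in A, exclude), 12 (in A, exclude), 13 (in A, exclude), 14 (in A, exclude), 15 (in A, exclude)
A' = {3}

{3}


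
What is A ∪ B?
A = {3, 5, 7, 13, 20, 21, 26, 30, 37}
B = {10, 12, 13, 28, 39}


Set A = {3, 5, 7, 13, 20, 21, 26, 30, 37}
Set B = {10, 12, 13, 28, 39}
A ∪ B includes all elements in either set.
Elements from A: {3, 5, 7, 13, 20, 21, 26, 30, 37}
Elements from B not already included: {10, 12, 28, 39}
A ∪ B = {3, 5, 7, 10, 12, 13, 20, 21, 26, 28, 30, 37, 39}

{3, 5, 7, 10, 12, 13, 20, 21, 26, 28, 30, 37, 39}


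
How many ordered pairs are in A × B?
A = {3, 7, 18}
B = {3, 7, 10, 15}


Set A = {3, 7, 18} has 3 elements.
Set B = {3, 7, 10, 15} has 4 elements.
|A × B| = |A| × |B| = 3 × 4 = 12

12


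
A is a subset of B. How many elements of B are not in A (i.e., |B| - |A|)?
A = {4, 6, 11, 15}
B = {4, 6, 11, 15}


Set A = {4, 6, 11, 15}, |A| = 4
Set B = {4, 6, 11, 15}, |B| = 4
Since A ⊆ B: B \ A = {}
|B| - |A| = 4 - 4 = 0

0


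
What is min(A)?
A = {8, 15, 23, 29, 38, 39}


Set A = {8, 15, 23, 29, 38, 39}
Elements in ascending order: 8, 15, 23, 29, 38, 39
The smallest element is 8.

8


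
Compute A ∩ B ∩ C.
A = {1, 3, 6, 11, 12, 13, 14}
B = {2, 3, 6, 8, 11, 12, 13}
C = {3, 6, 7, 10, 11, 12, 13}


Set A = {1, 3, 6, 11, 12, 13, 14}
Set B = {2, 3, 6, 8, 11, 12, 13}
Set C = {3, 6, 7, 10, 11, 12, 13}
First, A ∩ B = {3, 6, 11, 12, 13}
Then, (A ∩ B) ∩ C = {3, 6, 11, 12, 13}

{3, 6, 11, 12, 13}


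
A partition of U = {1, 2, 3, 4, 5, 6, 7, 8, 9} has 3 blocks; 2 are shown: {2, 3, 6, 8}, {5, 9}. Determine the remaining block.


U = {1, 2, 3, 4, 5, 6, 7, 8, 9}
Shown blocks: {2, 3, 6, 8}, {5, 9}
A partition's blocks are pairwise disjoint and cover U, so the missing block = U \ (union of shown blocks).
Union of shown blocks: {2, 3, 5, 6, 8, 9}
Missing block = U \ (union) = {1, 4, 7}

{1, 4, 7}


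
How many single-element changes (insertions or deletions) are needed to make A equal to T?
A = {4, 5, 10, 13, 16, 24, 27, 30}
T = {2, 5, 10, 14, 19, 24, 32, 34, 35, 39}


Set A = {4, 5, 10, 13, 16, 24, 27, 30}
Set T = {2, 5, 10, 14, 19, 24, 32, 34, 35, 39}
Elements to remove from A (in A, not in T): {4, 13, 16, 27, 30} → 5 removals
Elements to add to A (in T, not in A): {2, 14, 19, 32, 34, 35, 39} → 7 additions
Total edits = 5 + 7 = 12

12


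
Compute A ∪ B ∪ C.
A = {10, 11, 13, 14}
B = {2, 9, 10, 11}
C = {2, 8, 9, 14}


Set A = {10, 11, 13, 14}
Set B = {2, 9, 10, 11}
Set C = {2, 8, 9, 14}
First, A ∪ B = {2, 9, 10, 11, 13, 14}
Then, (A ∪ B) ∪ C = {2, 8, 9, 10, 11, 13, 14}

{2, 8, 9, 10, 11, 13, 14}


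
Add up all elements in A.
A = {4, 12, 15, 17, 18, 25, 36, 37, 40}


Set A = {4, 12, 15, 17, 18, 25, 36, 37, 40}
Sum = 4 + 12 + 15 + 17 + 18 + 25 + 36 + 37 + 40 = 204

204


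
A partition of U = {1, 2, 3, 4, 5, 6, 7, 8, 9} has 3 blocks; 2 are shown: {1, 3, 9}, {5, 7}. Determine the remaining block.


U = {1, 2, 3, 4, 5, 6, 7, 8, 9}
Shown blocks: {1, 3, 9}, {5, 7}
A partition's blocks are pairwise disjoint and cover U, so the missing block = U \ (union of shown blocks).
Union of shown blocks: {1, 3, 5, 7, 9}
Missing block = U \ (union) = {2, 4, 6, 8}

{2, 4, 6, 8}


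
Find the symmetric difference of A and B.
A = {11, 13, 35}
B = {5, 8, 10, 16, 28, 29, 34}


Set A = {11, 13, 35}
Set B = {5, 8, 10, 16, 28, 29, 34}
A △ B = (A \ B) ∪ (B \ A)
Elements in A but not B: {11, 13, 35}
Elements in B but not A: {5, 8, 10, 16, 28, 29, 34}
A △ B = {5, 8, 10, 11, 13, 16, 28, 29, 34, 35}

{5, 8, 10, 11, 13, 16, 28, 29, 34, 35}


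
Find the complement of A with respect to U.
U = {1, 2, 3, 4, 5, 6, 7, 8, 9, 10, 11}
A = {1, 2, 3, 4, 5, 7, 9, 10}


Universal set U = {1, 2, 3, 4, 5, 6, 7, 8, 9, 10, 11}
Set A = {1, 2, 3, 4, 5, 7, 9, 10}
A' = U \ A = elements in U but not in A
Checking each element of U:
1 (in A, exclude), 2 (in A, exclude), 3 (in A, exclude), 4 (in A, exclude), 5 (in A, exclude), 6 (not in A, include), 7 (in A, exclude), 8 (not in A, include), 9 (in A, exclude), 10 (in A, exclude), 11 (not in A, include)
A' = {6, 8, 11}

{6, 8, 11}


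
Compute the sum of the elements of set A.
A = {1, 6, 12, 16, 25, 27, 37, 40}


Set A = {1, 6, 12, 16, 25, 27, 37, 40}
Sum = 1 + 6 + 12 + 16 + 25 + 27 + 37 + 40 = 164

164


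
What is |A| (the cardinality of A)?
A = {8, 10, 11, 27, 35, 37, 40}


Set A = {8, 10, 11, 27, 35, 37, 40}
Listing elements: 8, 10, 11, 27, 35, 37, 40
Counting: 7 elements
|A| = 7

7


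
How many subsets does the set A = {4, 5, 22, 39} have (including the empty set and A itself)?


Set A = {4, 5, 22, 39}
|A| = 4
The power set P(A) contains all subsets of A.
|P(A)| = 2^|A| = 2^4 = 16

16


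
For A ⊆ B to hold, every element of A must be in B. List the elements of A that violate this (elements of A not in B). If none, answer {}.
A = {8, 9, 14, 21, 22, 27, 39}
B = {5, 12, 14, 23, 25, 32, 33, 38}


Set A = {8, 9, 14, 21, 22, 27, 39}
Set B = {5, 12, 14, 23, 25, 32, 33, 38}
Check each element of A against B:
8 ∉ B (include), 9 ∉ B (include), 14 ∈ B, 21 ∉ B (include), 22 ∉ B (include), 27 ∉ B (include), 39 ∉ B (include)
Elements of A not in B: {8, 9, 21, 22, 27, 39}

{8, 9, 21, 22, 27, 39}


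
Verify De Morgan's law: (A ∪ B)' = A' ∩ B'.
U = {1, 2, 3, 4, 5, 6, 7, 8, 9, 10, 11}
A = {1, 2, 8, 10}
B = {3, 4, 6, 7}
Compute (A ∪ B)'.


U = {1, 2, 3, 4, 5, 6, 7, 8, 9, 10, 11}
A = {1, 2, 8, 10}, B = {3, 4, 6, 7}
A ∪ B = {1, 2, 3, 4, 6, 7, 8, 10}
(A ∪ B)' = U \ (A ∪ B) = {5, 9, 11}
Verification via A' ∩ B': A' = {3, 4, 5, 6, 7, 9, 11}, B' = {1, 2, 5, 8, 9, 10, 11}
A' ∩ B' = {5, 9, 11} ✓

{5, 9, 11}


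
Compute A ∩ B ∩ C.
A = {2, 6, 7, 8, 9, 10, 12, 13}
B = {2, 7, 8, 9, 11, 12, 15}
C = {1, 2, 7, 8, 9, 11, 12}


Set A = {2, 6, 7, 8, 9, 10, 12, 13}
Set B = {2, 7, 8, 9, 11, 12, 15}
Set C = {1, 2, 7, 8, 9, 11, 12}
First, A ∩ B = {2, 7, 8, 9, 12}
Then, (A ∩ B) ∩ C = {2, 7, 8, 9, 12}

{2, 7, 8, 9, 12}


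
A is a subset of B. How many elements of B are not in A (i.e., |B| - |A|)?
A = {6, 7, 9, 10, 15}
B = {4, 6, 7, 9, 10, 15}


Set A = {6, 7, 9, 10, 15}, |A| = 5
Set B = {4, 6, 7, 9, 10, 15}, |B| = 6
Since A ⊆ B: B \ A = {4}
|B| - |A| = 6 - 5 = 1

1


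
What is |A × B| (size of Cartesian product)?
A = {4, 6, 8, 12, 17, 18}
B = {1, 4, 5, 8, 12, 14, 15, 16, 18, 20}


Set A = {4, 6, 8, 12, 17, 18} has 6 elements.
Set B = {1, 4, 5, 8, 12, 14, 15, 16, 18, 20} has 10 elements.
|A × B| = |A| × |B| = 6 × 10 = 60

60


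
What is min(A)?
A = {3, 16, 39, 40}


Set A = {3, 16, 39, 40}
Elements in ascending order: 3, 16, 39, 40
The smallest element is 3.

3


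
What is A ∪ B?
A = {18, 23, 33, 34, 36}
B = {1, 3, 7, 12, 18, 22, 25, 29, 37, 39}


Set A = {18, 23, 33, 34, 36}
Set B = {1, 3, 7, 12, 18, 22, 25, 29, 37, 39}
A ∪ B includes all elements in either set.
Elements from A: {18, 23, 33, 34, 36}
Elements from B not already included: {1, 3, 7, 12, 22, 25, 29, 37, 39}
A ∪ B = {1, 3, 7, 12, 18, 22, 23, 25, 29, 33, 34, 36, 37, 39}

{1, 3, 7, 12, 18, 22, 23, 25, 29, 33, 34, 36, 37, 39}


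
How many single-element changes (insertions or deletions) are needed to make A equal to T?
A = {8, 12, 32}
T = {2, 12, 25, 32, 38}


Set A = {8, 12, 32}
Set T = {2, 12, 25, 32, 38}
Elements to remove from A (in A, not in T): {8} → 1 removals
Elements to add to A (in T, not in A): {2, 25, 38} → 3 additions
Total edits = 1 + 3 = 4

4


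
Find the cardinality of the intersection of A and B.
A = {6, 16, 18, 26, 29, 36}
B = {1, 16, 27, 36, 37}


Set A = {6, 16, 18, 26, 29, 36}
Set B = {1, 16, 27, 36, 37}
A ∩ B = {16, 36}
|A ∩ B| = 2

2


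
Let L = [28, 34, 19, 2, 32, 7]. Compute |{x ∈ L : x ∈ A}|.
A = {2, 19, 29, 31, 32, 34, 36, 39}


Set A = {2, 19, 29, 31, 32, 34, 36, 39}
Candidates: [28, 34, 19, 2, 32, 7]
Check each candidate:
28 ∉ A, 34 ∈ A, 19 ∈ A, 2 ∈ A, 32 ∈ A, 7 ∉ A
Count of candidates in A: 4

4


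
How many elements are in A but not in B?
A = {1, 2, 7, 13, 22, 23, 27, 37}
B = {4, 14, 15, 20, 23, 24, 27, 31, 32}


Set A = {1, 2, 7, 13, 22, 23, 27, 37}
Set B = {4, 14, 15, 20, 23, 24, 27, 31, 32}
A \ B = {1, 2, 7, 13, 22, 37}
|A \ B| = 6

6


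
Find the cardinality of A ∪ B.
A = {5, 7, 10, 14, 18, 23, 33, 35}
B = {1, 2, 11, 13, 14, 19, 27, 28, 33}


Set A = {5, 7, 10, 14, 18, 23, 33, 35}, |A| = 8
Set B = {1, 2, 11, 13, 14, 19, 27, 28, 33}, |B| = 9
A ∩ B = {14, 33}, |A ∩ B| = 2
|A ∪ B| = |A| + |B| - |A ∩ B| = 8 + 9 - 2 = 15

15


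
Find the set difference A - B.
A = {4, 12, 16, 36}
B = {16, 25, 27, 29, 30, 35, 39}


Set A = {4, 12, 16, 36}
Set B = {16, 25, 27, 29, 30, 35, 39}
A \ B includes elements in A that are not in B.
Check each element of A:
4 (not in B, keep), 12 (not in B, keep), 16 (in B, remove), 36 (not in B, keep)
A \ B = {4, 12, 36}

{4, 12, 36}


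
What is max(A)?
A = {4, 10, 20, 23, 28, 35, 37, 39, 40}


Set A = {4, 10, 20, 23, 28, 35, 37, 39, 40}
Elements in ascending order: 4, 10, 20, 23, 28, 35, 37, 39, 40
The largest element is 40.

40


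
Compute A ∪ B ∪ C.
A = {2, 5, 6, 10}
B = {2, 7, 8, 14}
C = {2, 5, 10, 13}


Set A = {2, 5, 6, 10}
Set B = {2, 7, 8, 14}
Set C = {2, 5, 10, 13}
First, A ∪ B = {2, 5, 6, 7, 8, 10, 14}
Then, (A ∪ B) ∪ C = {2, 5, 6, 7, 8, 10, 13, 14}

{2, 5, 6, 7, 8, 10, 13, 14}


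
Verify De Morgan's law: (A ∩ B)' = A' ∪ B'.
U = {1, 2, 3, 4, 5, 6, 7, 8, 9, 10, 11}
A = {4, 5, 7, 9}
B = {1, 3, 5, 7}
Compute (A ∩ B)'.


U = {1, 2, 3, 4, 5, 6, 7, 8, 9, 10, 11}
A = {4, 5, 7, 9}, B = {1, 3, 5, 7}
A ∩ B = {5, 7}
(A ∩ B)' = U \ (A ∩ B) = {1, 2, 3, 4, 6, 8, 9, 10, 11}
Verification via A' ∪ B': A' = {1, 2, 3, 6, 8, 10, 11}, B' = {2, 4, 6, 8, 9, 10, 11}
A' ∪ B' = {1, 2, 3, 4, 6, 8, 9, 10, 11} ✓

{1, 2, 3, 4, 6, 8, 9, 10, 11}


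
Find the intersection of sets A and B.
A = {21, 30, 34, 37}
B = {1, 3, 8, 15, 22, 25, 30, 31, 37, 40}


Set A = {21, 30, 34, 37}
Set B = {1, 3, 8, 15, 22, 25, 30, 31, 37, 40}
A ∩ B includes only elements in both sets.
Check each element of A against B:
21 ✗, 30 ✓, 34 ✗, 37 ✓
A ∩ B = {30, 37}

{30, 37}


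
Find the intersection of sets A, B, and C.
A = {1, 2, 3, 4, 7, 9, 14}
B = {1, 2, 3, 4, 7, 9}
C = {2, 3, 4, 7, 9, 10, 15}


Set A = {1, 2, 3, 4, 7, 9, 14}
Set B = {1, 2, 3, 4, 7, 9}
Set C = {2, 3, 4, 7, 9, 10, 15}
First, A ∩ B = {1, 2, 3, 4, 7, 9}
Then, (A ∩ B) ∩ C = {2, 3, 4, 7, 9}

{2, 3, 4, 7, 9}


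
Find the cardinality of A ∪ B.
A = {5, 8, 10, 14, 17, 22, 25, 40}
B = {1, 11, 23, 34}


Set A = {5, 8, 10, 14, 17, 22, 25, 40}, |A| = 8
Set B = {1, 11, 23, 34}, |B| = 4
A ∩ B = {}, |A ∩ B| = 0
|A ∪ B| = |A| + |B| - |A ∩ B| = 8 + 4 - 0 = 12

12


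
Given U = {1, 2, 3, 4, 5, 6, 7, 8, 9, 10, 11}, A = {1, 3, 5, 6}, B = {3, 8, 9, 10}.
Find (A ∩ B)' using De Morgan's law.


U = {1, 2, 3, 4, 5, 6, 7, 8, 9, 10, 11}
A = {1, 3, 5, 6}, B = {3, 8, 9, 10}
A ∩ B = {3}
(A ∩ B)' = U \ (A ∩ B) = {1, 2, 4, 5, 6, 7, 8, 9, 10, 11}
Verification via A' ∪ B': A' = {2, 4, 7, 8, 9, 10, 11}, B' = {1, 2, 4, 5, 6, 7, 11}
A' ∪ B' = {1, 2, 4, 5, 6, 7, 8, 9, 10, 11} ✓

{1, 2, 4, 5, 6, 7, 8, 9, 10, 11}


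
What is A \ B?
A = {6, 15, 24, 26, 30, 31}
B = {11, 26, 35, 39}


Set A = {6, 15, 24, 26, 30, 31}
Set B = {11, 26, 35, 39}
A \ B includes elements in A that are not in B.
Check each element of A:
6 (not in B, keep), 15 (not in B, keep), 24 (not in B, keep), 26 (in B, remove), 30 (not in B, keep), 31 (not in B, keep)
A \ B = {6, 15, 24, 30, 31}

{6, 15, 24, 30, 31}


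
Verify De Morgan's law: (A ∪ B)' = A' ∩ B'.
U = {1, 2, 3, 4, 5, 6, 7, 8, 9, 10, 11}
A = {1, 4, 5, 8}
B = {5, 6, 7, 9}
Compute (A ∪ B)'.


U = {1, 2, 3, 4, 5, 6, 7, 8, 9, 10, 11}
A = {1, 4, 5, 8}, B = {5, 6, 7, 9}
A ∪ B = {1, 4, 5, 6, 7, 8, 9}
(A ∪ B)' = U \ (A ∪ B) = {2, 3, 10, 11}
Verification via A' ∩ B': A' = {2, 3, 6, 7, 9, 10, 11}, B' = {1, 2, 3, 4, 8, 10, 11}
A' ∩ B' = {2, 3, 10, 11} ✓

{2, 3, 10, 11}


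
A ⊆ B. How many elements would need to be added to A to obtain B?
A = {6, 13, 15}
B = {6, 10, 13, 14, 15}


Set A = {6, 13, 15}, |A| = 3
Set B = {6, 10, 13, 14, 15}, |B| = 5
Since A ⊆ B: B \ A = {10, 14}
|B| - |A| = 5 - 3 = 2

2


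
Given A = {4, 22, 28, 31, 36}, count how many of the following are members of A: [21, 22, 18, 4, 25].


Set A = {4, 22, 28, 31, 36}
Candidates: [21, 22, 18, 4, 25]
Check each candidate:
21 ∉ A, 22 ∈ A, 18 ∉ A, 4 ∈ A, 25 ∉ A
Count of candidates in A: 2

2


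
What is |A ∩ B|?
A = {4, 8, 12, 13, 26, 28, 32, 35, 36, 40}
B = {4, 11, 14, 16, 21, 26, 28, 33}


Set A = {4, 8, 12, 13, 26, 28, 32, 35, 36, 40}
Set B = {4, 11, 14, 16, 21, 26, 28, 33}
A ∩ B = {4, 26, 28}
|A ∩ B| = 3

3


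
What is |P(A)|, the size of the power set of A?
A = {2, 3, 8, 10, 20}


Set A = {2, 3, 8, 10, 20}
|A| = 5
The power set P(A) contains all subsets of A.
|P(A)| = 2^|A| = 2^5 = 32

32


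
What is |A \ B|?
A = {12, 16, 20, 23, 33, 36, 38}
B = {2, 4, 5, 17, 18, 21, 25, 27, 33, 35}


Set A = {12, 16, 20, 23, 33, 36, 38}
Set B = {2, 4, 5, 17, 18, 21, 25, 27, 33, 35}
A \ B = {12, 16, 20, 23, 36, 38}
|A \ B| = 6

6


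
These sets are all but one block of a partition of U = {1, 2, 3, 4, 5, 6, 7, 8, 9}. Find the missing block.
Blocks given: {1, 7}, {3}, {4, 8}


U = {1, 2, 3, 4, 5, 6, 7, 8, 9}
Shown blocks: {1, 7}, {3}, {4, 8}
A partition's blocks are pairwise disjoint and cover U, so the missing block = U \ (union of shown blocks).
Union of shown blocks: {1, 3, 4, 7, 8}
Missing block = U \ (union) = {2, 5, 6, 9}

{2, 5, 6, 9}


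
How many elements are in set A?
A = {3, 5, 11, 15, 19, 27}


Set A = {3, 5, 11, 15, 19, 27}
Listing elements: 3, 5, 11, 15, 19, 27
Counting: 6 elements
|A| = 6

6


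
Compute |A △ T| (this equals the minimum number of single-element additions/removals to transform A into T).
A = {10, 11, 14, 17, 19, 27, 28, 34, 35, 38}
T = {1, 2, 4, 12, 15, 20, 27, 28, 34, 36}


Set A = {10, 11, 14, 17, 19, 27, 28, 34, 35, 38}
Set T = {1, 2, 4, 12, 15, 20, 27, 28, 34, 36}
Elements to remove from A (in A, not in T): {10, 11, 14, 17, 19, 35, 38} → 7 removals
Elements to add to A (in T, not in A): {1, 2, 4, 12, 15, 20, 36} → 7 additions
Total edits = 7 + 7 = 14

14


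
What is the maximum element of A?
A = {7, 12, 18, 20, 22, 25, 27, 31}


Set A = {7, 12, 18, 20, 22, 25, 27, 31}
Elements in ascending order: 7, 12, 18, 20, 22, 25, 27, 31
The largest element is 31.

31


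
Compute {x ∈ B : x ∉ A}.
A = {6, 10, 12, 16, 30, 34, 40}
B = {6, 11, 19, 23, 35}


Set A = {6, 10, 12, 16, 30, 34, 40}
Set B = {6, 11, 19, 23, 35}
Check each element of B against A:
6 ∈ A, 11 ∉ A (include), 19 ∉ A (include), 23 ∉ A (include), 35 ∉ A (include)
Elements of B not in A: {11, 19, 23, 35}

{11, 19, 23, 35}


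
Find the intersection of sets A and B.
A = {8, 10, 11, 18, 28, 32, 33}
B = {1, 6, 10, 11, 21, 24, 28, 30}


Set A = {8, 10, 11, 18, 28, 32, 33}
Set B = {1, 6, 10, 11, 21, 24, 28, 30}
A ∩ B includes only elements in both sets.
Check each element of A against B:
8 ✗, 10 ✓, 11 ✓, 18 ✗, 28 ✓, 32 ✗, 33 ✗
A ∩ B = {10, 11, 28}

{10, 11, 28}


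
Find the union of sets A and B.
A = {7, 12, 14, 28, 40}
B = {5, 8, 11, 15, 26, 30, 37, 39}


Set A = {7, 12, 14, 28, 40}
Set B = {5, 8, 11, 15, 26, 30, 37, 39}
A ∪ B includes all elements in either set.
Elements from A: {7, 12, 14, 28, 40}
Elements from B not already included: {5, 8, 11, 15, 26, 30, 37, 39}
A ∪ B = {5, 7, 8, 11, 12, 14, 15, 26, 28, 30, 37, 39, 40}

{5, 7, 8, 11, 12, 14, 15, 26, 28, 30, 37, 39, 40}


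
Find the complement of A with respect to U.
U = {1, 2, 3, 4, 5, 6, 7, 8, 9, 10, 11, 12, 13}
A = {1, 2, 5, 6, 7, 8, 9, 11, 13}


Universal set U = {1, 2, 3, 4, 5, 6, 7, 8, 9, 10, 11, 12, 13}
Set A = {1, 2, 5, 6, 7, 8, 9, 11, 13}
A' = U \ A = elements in U but not in A
Checking each element of U:
1 (in A, exclude), 2 (in A, exclude), 3 (not in A, include), 4 (not in A, include), 5 (in A, exclude), 6 (in A, exclude), 7 (in A, exclude), 8 (in A, exclude), 9 (in A, exclude), 10 (not in A, include), 11 (in A, exclude), 12 (not in A, include), 13 (in A, exclude)
A' = {3, 4, 10, 12}

{3, 4, 10, 12}


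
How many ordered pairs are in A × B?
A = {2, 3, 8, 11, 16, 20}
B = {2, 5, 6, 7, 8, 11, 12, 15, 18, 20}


Set A = {2, 3, 8, 11, 16, 20} has 6 elements.
Set B = {2, 5, 6, 7, 8, 11, 12, 15, 18, 20} has 10 elements.
|A × B| = |A| × |B| = 6 × 10 = 60

60


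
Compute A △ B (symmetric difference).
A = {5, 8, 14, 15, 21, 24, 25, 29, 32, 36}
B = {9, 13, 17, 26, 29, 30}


Set A = {5, 8, 14, 15, 21, 24, 25, 29, 32, 36}
Set B = {9, 13, 17, 26, 29, 30}
A △ B = (A \ B) ∪ (B \ A)
Elements in A but not B: {5, 8, 14, 15, 21, 24, 25, 32, 36}
Elements in B but not A: {9, 13, 17, 26, 30}
A △ B = {5, 8, 9, 13, 14, 15, 17, 21, 24, 25, 26, 30, 32, 36}

{5, 8, 9, 13, 14, 15, 17, 21, 24, 25, 26, 30, 32, 36}


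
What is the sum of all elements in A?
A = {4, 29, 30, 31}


Set A = {4, 29, 30, 31}
Sum = 4 + 29 + 30 + 31 = 94

94


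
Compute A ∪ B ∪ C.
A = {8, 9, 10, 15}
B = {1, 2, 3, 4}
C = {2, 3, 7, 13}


Set A = {8, 9, 10, 15}
Set B = {1, 2, 3, 4}
Set C = {2, 3, 7, 13}
First, A ∪ B = {1, 2, 3, 4, 8, 9, 10, 15}
Then, (A ∪ B) ∪ C = {1, 2, 3, 4, 7, 8, 9, 10, 13, 15}

{1, 2, 3, 4, 7, 8, 9, 10, 13, 15}


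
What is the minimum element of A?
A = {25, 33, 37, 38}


Set A = {25, 33, 37, 38}
Elements in ascending order: 25, 33, 37, 38
The smallest element is 25.

25


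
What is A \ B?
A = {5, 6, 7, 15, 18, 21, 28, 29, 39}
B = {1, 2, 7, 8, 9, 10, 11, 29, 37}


Set A = {5, 6, 7, 15, 18, 21, 28, 29, 39}
Set B = {1, 2, 7, 8, 9, 10, 11, 29, 37}
A \ B includes elements in A that are not in B.
Check each element of A:
5 (not in B, keep), 6 (not in B, keep), 7 (in B, remove), 15 (not in B, keep), 18 (not in B, keep), 21 (not in B, keep), 28 (not in B, keep), 29 (in B, remove), 39 (not in B, keep)
A \ B = {5, 6, 15, 18, 21, 28, 39}

{5, 6, 15, 18, 21, 28, 39}


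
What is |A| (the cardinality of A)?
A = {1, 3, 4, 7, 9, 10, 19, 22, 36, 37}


Set A = {1, 3, 4, 7, 9, 10, 19, 22, 36, 37}
Listing elements: 1, 3, 4, 7, 9, 10, 19, 22, 36, 37
Counting: 10 elements
|A| = 10

10


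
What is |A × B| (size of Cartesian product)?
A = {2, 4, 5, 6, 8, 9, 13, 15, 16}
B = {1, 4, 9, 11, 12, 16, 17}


Set A = {2, 4, 5, 6, 8, 9, 13, 15, 16} has 9 elements.
Set B = {1, 4, 9, 11, 12, 16, 17} has 7 elements.
|A × B| = |A| × |B| = 9 × 7 = 63

63


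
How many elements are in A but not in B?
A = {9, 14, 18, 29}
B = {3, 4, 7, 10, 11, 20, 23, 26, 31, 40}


Set A = {9, 14, 18, 29}
Set B = {3, 4, 7, 10, 11, 20, 23, 26, 31, 40}
A \ B = {9, 14, 18, 29}
|A \ B| = 4

4


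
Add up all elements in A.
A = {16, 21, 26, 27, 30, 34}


Set A = {16, 21, 26, 27, 30, 34}
Sum = 16 + 21 + 26 + 27 + 30 + 34 = 154

154


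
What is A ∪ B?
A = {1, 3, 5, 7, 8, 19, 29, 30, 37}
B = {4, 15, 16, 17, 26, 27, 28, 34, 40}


Set A = {1, 3, 5, 7, 8, 19, 29, 30, 37}
Set B = {4, 15, 16, 17, 26, 27, 28, 34, 40}
A ∪ B includes all elements in either set.
Elements from A: {1, 3, 5, 7, 8, 19, 29, 30, 37}
Elements from B not already included: {4, 15, 16, 17, 26, 27, 28, 34, 40}
A ∪ B = {1, 3, 4, 5, 7, 8, 15, 16, 17, 19, 26, 27, 28, 29, 30, 34, 37, 40}

{1, 3, 4, 5, 7, 8, 15, 16, 17, 19, 26, 27, 28, 29, 30, 34, 37, 40}


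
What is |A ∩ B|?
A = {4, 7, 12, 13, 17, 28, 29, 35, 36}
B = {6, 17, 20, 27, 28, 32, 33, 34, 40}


Set A = {4, 7, 12, 13, 17, 28, 29, 35, 36}
Set B = {6, 17, 20, 27, 28, 32, 33, 34, 40}
A ∩ B = {17, 28}
|A ∩ B| = 2

2


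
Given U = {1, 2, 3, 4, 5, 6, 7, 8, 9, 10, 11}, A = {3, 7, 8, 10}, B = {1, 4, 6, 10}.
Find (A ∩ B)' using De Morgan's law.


U = {1, 2, 3, 4, 5, 6, 7, 8, 9, 10, 11}
A = {3, 7, 8, 10}, B = {1, 4, 6, 10}
A ∩ B = {10}
(A ∩ B)' = U \ (A ∩ B) = {1, 2, 3, 4, 5, 6, 7, 8, 9, 11}
Verification via A' ∪ B': A' = {1, 2, 4, 5, 6, 9, 11}, B' = {2, 3, 5, 7, 8, 9, 11}
A' ∪ B' = {1, 2, 3, 4, 5, 6, 7, 8, 9, 11} ✓

{1, 2, 3, 4, 5, 6, 7, 8, 9, 11}


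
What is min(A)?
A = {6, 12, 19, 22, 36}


Set A = {6, 12, 19, 22, 36}
Elements in ascending order: 6, 12, 19, 22, 36
The smallest element is 6.

6


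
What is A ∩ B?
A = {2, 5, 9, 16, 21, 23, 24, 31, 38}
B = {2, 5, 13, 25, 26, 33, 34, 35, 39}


Set A = {2, 5, 9, 16, 21, 23, 24, 31, 38}
Set B = {2, 5, 13, 25, 26, 33, 34, 35, 39}
A ∩ B includes only elements in both sets.
Check each element of A against B:
2 ✓, 5 ✓, 9 ✗, 16 ✗, 21 ✗, 23 ✗, 24 ✗, 31 ✗, 38 ✗
A ∩ B = {2, 5}

{2, 5}


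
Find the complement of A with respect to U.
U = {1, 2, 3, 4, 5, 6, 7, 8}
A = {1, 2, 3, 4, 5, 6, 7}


Universal set U = {1, 2, 3, 4, 5, 6, 7, 8}
Set A = {1, 2, 3, 4, 5, 6, 7}
A' = U \ A = elements in U but not in A
Checking each element of U:
1 (in A, exclude), 2 (in A, exclude), 3 (in A, exclude), 4 (in A, exclude), 5 (in A, exclude), 6 (in A, exclude), 7 (in A, exclude), 8 (not in A, include)
A' = {8}

{8}


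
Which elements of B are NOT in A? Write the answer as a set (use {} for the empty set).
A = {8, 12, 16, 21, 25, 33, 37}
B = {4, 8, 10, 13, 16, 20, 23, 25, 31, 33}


Set A = {8, 12, 16, 21, 25, 33, 37}
Set B = {4, 8, 10, 13, 16, 20, 23, 25, 31, 33}
Check each element of B against A:
4 ∉ A (include), 8 ∈ A, 10 ∉ A (include), 13 ∉ A (include), 16 ∈ A, 20 ∉ A (include), 23 ∉ A (include), 25 ∈ A, 31 ∉ A (include), 33 ∈ A
Elements of B not in A: {4, 10, 13, 20, 23, 31}

{4, 10, 13, 20, 23, 31}


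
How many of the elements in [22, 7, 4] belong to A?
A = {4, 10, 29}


Set A = {4, 10, 29}
Candidates: [22, 7, 4]
Check each candidate:
22 ∉ A, 7 ∉ A, 4 ∈ A
Count of candidates in A: 1

1


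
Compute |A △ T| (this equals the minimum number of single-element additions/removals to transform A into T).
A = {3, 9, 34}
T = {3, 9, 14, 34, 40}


Set A = {3, 9, 34}
Set T = {3, 9, 14, 34, 40}
Elements to remove from A (in A, not in T): {} → 0 removals
Elements to add to A (in T, not in A): {14, 40} → 2 additions
Total edits = 0 + 2 = 2

2


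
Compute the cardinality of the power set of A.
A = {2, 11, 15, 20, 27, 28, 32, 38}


Set A = {2, 11, 15, 20, 27, 28, 32, 38}
|A| = 8
The power set P(A) contains all subsets of A.
|P(A)| = 2^|A| = 2^8 = 256

256


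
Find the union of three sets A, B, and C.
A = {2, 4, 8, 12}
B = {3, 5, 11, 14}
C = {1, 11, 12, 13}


Set A = {2, 4, 8, 12}
Set B = {3, 5, 11, 14}
Set C = {1, 11, 12, 13}
First, A ∪ B = {2, 3, 4, 5, 8, 11, 12, 14}
Then, (A ∪ B) ∪ C = {1, 2, 3, 4, 5, 8, 11, 12, 13, 14}

{1, 2, 3, 4, 5, 8, 11, 12, 13, 14}


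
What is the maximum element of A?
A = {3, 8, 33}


Set A = {3, 8, 33}
Elements in ascending order: 3, 8, 33
The largest element is 33.

33


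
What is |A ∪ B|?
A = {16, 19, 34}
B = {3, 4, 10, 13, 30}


Set A = {16, 19, 34}, |A| = 3
Set B = {3, 4, 10, 13, 30}, |B| = 5
A ∩ B = {}, |A ∩ B| = 0
|A ∪ B| = |A| + |B| - |A ∩ B| = 3 + 5 - 0 = 8

8


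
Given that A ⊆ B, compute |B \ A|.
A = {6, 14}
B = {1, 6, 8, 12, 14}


Set A = {6, 14}, |A| = 2
Set B = {1, 6, 8, 12, 14}, |B| = 5
Since A ⊆ B: B \ A = {1, 8, 12}
|B| - |A| = 5 - 2 = 3

3
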